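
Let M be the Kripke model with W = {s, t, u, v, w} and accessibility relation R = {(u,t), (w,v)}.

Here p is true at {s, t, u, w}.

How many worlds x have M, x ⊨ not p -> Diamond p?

4

s: not p is F, Diamond p is F. ✓
t: not p is F, Diamond p is F. ✓
u: not p is F, Diamond p is T. ✓
v: not p is T, Diamond p is F. ✗
w: not p is F, Diamond p is F. ✓
Satisfying worlds: {s, t, u, w}.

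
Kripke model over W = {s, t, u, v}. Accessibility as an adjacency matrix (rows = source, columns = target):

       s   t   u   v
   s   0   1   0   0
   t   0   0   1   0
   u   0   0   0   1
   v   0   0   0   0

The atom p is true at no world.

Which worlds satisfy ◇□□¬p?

{s, t, u}

s: successors {t}; □□¬p there: t:T. ✓
t: successors {u}; □□¬p there: u:T. ✓
u: successors {v}; □□¬p there: v:T. ✓
v: no successors, so ◇□□¬p fails. ✗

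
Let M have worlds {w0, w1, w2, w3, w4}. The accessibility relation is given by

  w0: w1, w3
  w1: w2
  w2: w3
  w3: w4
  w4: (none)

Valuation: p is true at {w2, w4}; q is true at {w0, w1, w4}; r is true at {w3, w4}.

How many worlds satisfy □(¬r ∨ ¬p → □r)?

w0: successors {w1, w3}; ¬r ∨ ¬p → □r there: w1:F, w3:T. ✗
w1: successors {w2}; ¬r ∨ ¬p → □r there: w2:T. ✓
w2: successors {w3}; ¬r ∨ ¬p → □r there: w3:T. ✓
w3: successors {w4}; ¬r ∨ ¬p → □r there: w4:T. ✓
w4: no successors, so □(¬r ∨ ¬p → □r) holds vacuously. ✓
Satisfying worlds: {w1, w2, w3, w4}.

4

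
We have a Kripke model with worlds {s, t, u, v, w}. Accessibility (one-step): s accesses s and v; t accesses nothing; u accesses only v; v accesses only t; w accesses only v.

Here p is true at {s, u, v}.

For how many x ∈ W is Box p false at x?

s: successors {s, v}; p there: s:T, v:T. ✓
t: no successors, so Box p holds vacuously. ✓
u: successors {v}; p there: v:T. ✓
v: successors {t}; p there: t:F. ✗
w: successors {v}; p there: v:T. ✓
Satisfying worlds: {s, t, u, w}.
So Box p fails at the other 1 world.

1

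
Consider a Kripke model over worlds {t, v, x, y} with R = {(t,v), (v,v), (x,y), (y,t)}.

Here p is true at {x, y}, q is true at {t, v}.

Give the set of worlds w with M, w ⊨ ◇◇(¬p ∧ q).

{t, v, x, y}

t: successors {v}; ◇(¬p ∧ q) there: v:T. ✓
v: successors {v}; ◇(¬p ∧ q) there: v:T. ✓
x: successors {y}; ◇(¬p ∧ q) there: y:T. ✓
y: successors {t}; ◇(¬p ∧ q) there: t:T. ✓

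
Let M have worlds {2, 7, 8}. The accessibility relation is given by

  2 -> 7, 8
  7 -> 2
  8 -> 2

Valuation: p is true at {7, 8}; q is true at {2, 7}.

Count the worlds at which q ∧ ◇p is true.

2: q is T, ◇p is T. ✓
7: q is T, ◇p is F. ✗
8: q is F, ◇p is F. ✗
Satisfying worlds: {2}.

1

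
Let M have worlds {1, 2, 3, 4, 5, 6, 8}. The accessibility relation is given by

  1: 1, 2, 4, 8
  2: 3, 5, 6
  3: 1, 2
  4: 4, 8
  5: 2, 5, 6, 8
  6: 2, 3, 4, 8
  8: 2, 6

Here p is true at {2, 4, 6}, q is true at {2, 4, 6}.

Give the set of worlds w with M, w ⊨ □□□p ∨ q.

{2, 4, 6}

1: □□□p is F, q is F. ✗
2: □□□p is F, q is T. ✓
3: □□□p is F, q is F. ✗
4: □□□p is F, q is T. ✓
5: □□□p is F, q is F. ✗
6: □□□p is F, q is T. ✓
8: □□□p is F, q is F. ✗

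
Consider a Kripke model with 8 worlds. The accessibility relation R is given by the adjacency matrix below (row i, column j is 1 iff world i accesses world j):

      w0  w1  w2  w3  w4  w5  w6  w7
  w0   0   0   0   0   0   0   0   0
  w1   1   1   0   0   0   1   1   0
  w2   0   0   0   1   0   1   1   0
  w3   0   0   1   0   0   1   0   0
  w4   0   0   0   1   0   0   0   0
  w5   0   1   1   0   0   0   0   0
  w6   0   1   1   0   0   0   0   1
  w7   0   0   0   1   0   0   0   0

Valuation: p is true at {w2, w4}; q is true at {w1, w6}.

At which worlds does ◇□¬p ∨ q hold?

{w1, w3, w5, w6}

w0: ◇□¬p is F, q is F. ✗
w1: ◇□¬p is T, q is T. ✓
w2: ◇□¬p is F, q is F. ✗
w3: ◇□¬p is T, q is F. ✓
w4: ◇□¬p is F, q is F. ✗
w5: ◇□¬p is T, q is F. ✓
w6: ◇□¬p is T, q is T. ✓
w7: ◇□¬p is F, q is F. ✗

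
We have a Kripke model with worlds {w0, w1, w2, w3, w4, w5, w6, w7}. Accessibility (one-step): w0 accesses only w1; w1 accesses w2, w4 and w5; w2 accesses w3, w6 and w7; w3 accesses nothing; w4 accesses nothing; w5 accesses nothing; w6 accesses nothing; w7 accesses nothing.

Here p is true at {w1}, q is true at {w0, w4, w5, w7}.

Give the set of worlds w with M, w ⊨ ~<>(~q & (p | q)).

{w1, w2, w3, w4, w5, w6, w7}

w0: <>(~q & (p | q)) is T. ✗
w1: <>(~q & (p | q)) is F. ✓
w2: <>(~q & (p | q)) is F. ✓
w3: <>(~q & (p | q)) is F. ✓
w4: <>(~q & (p | q)) is F. ✓
w5: <>(~q & (p | q)) is F. ✓
w6: <>(~q & (p | q)) is F. ✓
w7: <>(~q & (p | q)) is F. ✓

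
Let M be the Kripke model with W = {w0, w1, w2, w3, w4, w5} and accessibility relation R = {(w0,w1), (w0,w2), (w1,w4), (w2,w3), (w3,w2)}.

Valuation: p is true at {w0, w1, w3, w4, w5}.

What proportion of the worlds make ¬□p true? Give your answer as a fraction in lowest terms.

1/3

w0: □p is F. ✓
w1: □p is T. ✗
w2: □p is T. ✗
w3: □p is F. ✓
w4: □p is T. ✗
w5: □p is T. ✗
That's 2 of 6 worlds, so 2/6 = 1/3.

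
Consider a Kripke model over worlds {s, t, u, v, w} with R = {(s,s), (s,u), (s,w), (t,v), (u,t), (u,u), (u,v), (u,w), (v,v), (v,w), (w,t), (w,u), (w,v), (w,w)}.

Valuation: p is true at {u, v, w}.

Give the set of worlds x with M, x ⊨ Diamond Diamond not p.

s: successors {s, u, w}; Diamond not p there: s:T, u:T, w:T. ✓
t: successors {v}; Diamond not p there: v:F. ✗
u: successors {t, u, v, w}; Diamond not p there: t:F, u:T, v:F, w:T. ✓
v: successors {v, w}; Diamond not p there: v:F, w:T. ✓
w: successors {t, u, v, w}; Diamond not p there: t:F, u:T, v:F, w:T. ✓

{s, u, v, w}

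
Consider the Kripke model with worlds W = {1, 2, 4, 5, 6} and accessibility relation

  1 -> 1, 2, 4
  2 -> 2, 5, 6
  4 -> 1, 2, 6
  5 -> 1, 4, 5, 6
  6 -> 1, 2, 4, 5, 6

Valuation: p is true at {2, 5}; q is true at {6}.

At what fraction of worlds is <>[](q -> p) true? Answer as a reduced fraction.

4/5

1: successors {1, 2, 4}; [](q -> p) there: 1:T, 2:F, 4:F. ✓
2: successors {2, 5, 6}; [](q -> p) there: 2:F, 5:F, 6:F. ✗
4: successors {1, 2, 6}; [](q -> p) there: 1:T, 2:F, 6:F. ✓
5: successors {1, 4, 5, 6}; [](q -> p) there: 1:T, 4:F, 5:F, 6:F. ✓
6: successors {1, 2, 4, 5, 6}; [](q -> p) there: 1:T, 2:F, 4:F, 5:F, 6:F. ✓
That's 4 of 5 worlds, so 4/5.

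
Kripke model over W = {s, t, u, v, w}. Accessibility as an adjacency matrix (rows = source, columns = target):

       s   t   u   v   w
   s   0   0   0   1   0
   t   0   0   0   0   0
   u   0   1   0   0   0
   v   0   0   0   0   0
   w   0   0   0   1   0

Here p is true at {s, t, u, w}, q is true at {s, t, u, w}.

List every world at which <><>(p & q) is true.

s: successors {v}; <>(p & q) there: v:F. ✗
t: no successors, so <><>(p & q) fails. ✗
u: successors {t}; <>(p & q) there: t:F. ✗
v: no successors, so <><>(p & q) fails. ✗
w: successors {v}; <>(p & q) there: v:F. ✗

∅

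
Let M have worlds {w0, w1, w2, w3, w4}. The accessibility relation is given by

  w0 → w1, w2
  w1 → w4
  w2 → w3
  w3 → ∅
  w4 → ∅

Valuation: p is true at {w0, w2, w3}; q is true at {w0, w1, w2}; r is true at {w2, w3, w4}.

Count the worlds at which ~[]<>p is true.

w0: []<>p is F. ✓
w1: []<>p is F. ✓
w2: []<>p is F. ✓
w3: []<>p is T. ✗
w4: []<>p is T. ✗
Satisfying worlds: {w0, w1, w2}.

3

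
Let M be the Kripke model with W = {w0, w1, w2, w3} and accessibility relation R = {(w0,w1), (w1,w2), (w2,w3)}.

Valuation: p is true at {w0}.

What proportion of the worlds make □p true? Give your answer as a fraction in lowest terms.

1/4

w0: successors {w1}; p there: w1:F. ✗
w1: successors {w2}; p there: w2:F. ✗
w2: successors {w3}; p there: w3:F. ✗
w3: no successors, so □p holds vacuously. ✓
That's 1 of 4 worlds, so 1/4.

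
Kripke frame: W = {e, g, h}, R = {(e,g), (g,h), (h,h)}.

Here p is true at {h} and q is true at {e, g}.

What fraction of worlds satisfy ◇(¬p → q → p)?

2/3

e: successors {g}; ¬p → q → p there: g:F. ✗
g: successors {h}; ¬p → q → p there: h:T. ✓
h: successors {h}; ¬p → q → p there: h:T. ✓
That's 2 of 3 worlds, so 2/3.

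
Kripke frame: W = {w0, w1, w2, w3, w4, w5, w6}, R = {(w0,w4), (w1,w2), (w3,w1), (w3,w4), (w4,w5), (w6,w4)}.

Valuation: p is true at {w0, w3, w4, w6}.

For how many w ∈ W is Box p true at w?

4

w0: successors {w4}; p there: w4:T. ✓
w1: successors {w2}; p there: w2:F. ✗
w2: no successors, so Box p holds vacuously. ✓
w3: successors {w1, w4}; p there: w1:F, w4:T. ✗
w4: successors {w5}; p there: w5:F. ✗
w5: no successors, so Box p holds vacuously. ✓
w6: successors {w4}; p there: w4:T. ✓
Satisfying worlds: {w0, w2, w5, w6}.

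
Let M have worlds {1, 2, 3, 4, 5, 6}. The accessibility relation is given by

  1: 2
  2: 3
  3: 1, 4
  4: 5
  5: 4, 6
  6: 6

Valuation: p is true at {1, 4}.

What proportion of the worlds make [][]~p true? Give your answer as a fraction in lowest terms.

2/3

1: successors {2}; []~p there: 2:T. ✓
2: successors {3}; []~p there: 3:F. ✗
3: successors {1, 4}; []~p there: 1:T, 4:T. ✓
4: successors {5}; []~p there: 5:F. ✗
5: successors {4, 6}; []~p there: 4:T, 6:T. ✓
6: successors {6}; []~p there: 6:T. ✓
That's 4 of 6 worlds, so 4/6 = 2/3.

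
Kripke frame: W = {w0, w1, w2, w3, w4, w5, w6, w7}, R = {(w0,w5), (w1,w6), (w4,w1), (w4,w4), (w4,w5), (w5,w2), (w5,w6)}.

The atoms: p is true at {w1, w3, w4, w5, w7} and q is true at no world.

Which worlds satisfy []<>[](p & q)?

{w0, w2, w3, w6, w7}

w0: successors {w5}; <>[](p & q) there: w5:T. ✓
w1: successors {w6}; <>[](p & q) there: w6:F. ✗
w2: no successors, so []<>[](p & q) holds vacuously. ✓
w3: no successors, so []<>[](p & q) holds vacuously. ✓
w4: successors {w1, w4, w5}; <>[](p & q) there: w1:T, w4:F, w5:T. ✗
w5: successors {w2, w6}; <>[](p & q) there: w2:F, w6:F. ✗
w6: no successors, so []<>[](p & q) holds vacuously. ✓
w7: no successors, so []<>[](p & q) holds vacuously. ✓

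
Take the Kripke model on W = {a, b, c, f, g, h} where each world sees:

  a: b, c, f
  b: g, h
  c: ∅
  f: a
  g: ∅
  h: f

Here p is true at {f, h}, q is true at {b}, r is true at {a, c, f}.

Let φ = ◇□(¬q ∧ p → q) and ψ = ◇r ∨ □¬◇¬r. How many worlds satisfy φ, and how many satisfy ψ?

3 and 6

For ◇□(¬q ∧ p → q):
a: successors {b, c, f}; □(¬q ∧ p → q) there: b:F, c:T, f:T. ✓
b: successors {g, h}; □(¬q ∧ p → q) there: g:T, h:F. ✓
c: no successors, so ◇□(¬q ∧ p → q) fails. ✗
f: successors {a}; □(¬q ∧ p → q) there: a:F. ✗
g: no successors, so ◇□(¬q ∧ p → q) fails. ✗
h: successors {f}; □(¬q ∧ p → q) there: f:T. ✓
— 3 worlds.
For ◇r ∨ □¬◇¬r:
a: ◇r is T, □¬◇¬r is F. ✓
b: ◇r is F, □¬◇¬r is T. ✓
c: ◇r is F, □¬◇¬r is T. ✓
f: ◇r is T, □¬◇¬r is F. ✓
g: ◇r is F, □¬◇¬r is T. ✓
h: ◇r is T, □¬◇¬r is T. ✓
— 6 worlds.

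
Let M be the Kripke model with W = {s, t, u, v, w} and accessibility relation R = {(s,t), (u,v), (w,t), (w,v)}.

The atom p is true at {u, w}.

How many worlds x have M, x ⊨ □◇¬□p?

2

s: successors {t}; ◇¬□p there: t:F. ✗
t: no successors, so □◇¬□p holds vacuously. ✓
u: successors {v}; ◇¬□p there: v:F. ✗
v: no successors, so □◇¬□p holds vacuously. ✓
w: successors {t, v}; ◇¬□p there: t:F, v:F. ✗
Satisfying worlds: {t, v}.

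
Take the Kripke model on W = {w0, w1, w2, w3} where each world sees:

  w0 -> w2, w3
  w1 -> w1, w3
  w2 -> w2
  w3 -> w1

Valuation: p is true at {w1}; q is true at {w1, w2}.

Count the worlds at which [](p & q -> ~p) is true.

2

w0: successors {w2, w3}; p & q -> ~p there: w2:T, w3:T. ✓
w1: successors {w1, w3}; p & q -> ~p there: w1:F, w3:T. ✗
w2: successors {w2}; p & q -> ~p there: w2:T. ✓
w3: successors {w1}; p & q -> ~p there: w1:F. ✗
Satisfying worlds: {w0, w2}.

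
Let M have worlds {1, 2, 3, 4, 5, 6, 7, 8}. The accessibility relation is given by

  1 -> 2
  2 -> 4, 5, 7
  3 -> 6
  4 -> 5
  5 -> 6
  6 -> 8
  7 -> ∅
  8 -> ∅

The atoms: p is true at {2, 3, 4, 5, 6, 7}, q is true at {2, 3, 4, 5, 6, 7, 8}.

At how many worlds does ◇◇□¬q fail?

1: successors {2}; ◇□¬q there: 2:T. ✓
2: successors {4, 5, 7}; ◇□¬q there: 4:F, 5:F, 7:F. ✗
3: successors {6}; ◇□¬q there: 6:T. ✓
4: successors {5}; ◇□¬q there: 5:F. ✗
5: successors {6}; ◇□¬q there: 6:T. ✓
6: successors {8}; ◇□¬q there: 8:F. ✗
7: no successors, so ◇◇□¬q fails. ✗
8: no successors, so ◇◇□¬q fails. ✗
Satisfying worlds: {1, 3, 5}.
So ◇◇□¬q fails at the other 5 worlds.

5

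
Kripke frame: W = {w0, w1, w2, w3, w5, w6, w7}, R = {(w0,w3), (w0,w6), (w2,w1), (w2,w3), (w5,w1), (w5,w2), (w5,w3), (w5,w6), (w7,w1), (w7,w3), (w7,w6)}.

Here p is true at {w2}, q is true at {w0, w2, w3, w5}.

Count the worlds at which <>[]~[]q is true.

w0: successors {w3, w6}; []~[]q there: w3:T, w6:T. ✓
w1: no successors, so <>[]~[]q fails. ✗
w2: successors {w1, w3}; []~[]q there: w1:T, w3:T. ✓
w3: no successors, so <>[]~[]q fails. ✗
w5: successors {w1, w2, w3, w6}; []~[]q there: w1:T, w2:F, w3:T, w6:T. ✓
w6: no successors, so <>[]~[]q fails. ✗
w7: successors {w1, w3, w6}; []~[]q there: w1:T, w3:T, w6:T. ✓
Satisfying worlds: {w0, w2, w5, w7}.

4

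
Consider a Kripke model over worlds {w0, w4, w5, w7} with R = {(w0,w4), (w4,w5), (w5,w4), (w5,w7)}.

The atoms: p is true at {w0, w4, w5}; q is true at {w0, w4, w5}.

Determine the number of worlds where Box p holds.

w0: successors {w4}; p there: w4:T. ✓
w4: successors {w5}; p there: w5:T. ✓
w5: successors {w4, w7}; p there: w4:T, w7:F. ✗
w7: no successors, so Box p holds vacuously. ✓
Satisfying worlds: {w0, w4, w7}.

3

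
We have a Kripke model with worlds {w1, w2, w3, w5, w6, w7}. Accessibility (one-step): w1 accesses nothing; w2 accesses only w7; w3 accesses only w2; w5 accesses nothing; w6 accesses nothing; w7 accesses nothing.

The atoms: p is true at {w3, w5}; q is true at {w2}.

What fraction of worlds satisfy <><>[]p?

w1: no successors, so <><>[]p fails. ✗
w2: successors {w7}; <>[]p there: w7:F. ✗
w3: successors {w2}; <>[]p there: w2:T. ✓
w5: no successors, so <><>[]p fails. ✗
w6: no successors, so <><>[]p fails. ✗
w7: no successors, so <><>[]p fails. ✗
That's 1 of 6 worlds, so 1/6.

1/6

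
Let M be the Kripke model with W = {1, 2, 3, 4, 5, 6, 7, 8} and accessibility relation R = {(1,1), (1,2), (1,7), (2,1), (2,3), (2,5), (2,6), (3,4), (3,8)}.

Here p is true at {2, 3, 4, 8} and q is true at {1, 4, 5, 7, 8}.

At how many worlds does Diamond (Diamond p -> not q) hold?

3

1: successors {1, 2, 7}; Diamond p -> not q there: 1:F, 2:T, 7:T. ✓
2: successors {1, 3, 5, 6}; Diamond p -> not q there: 1:F, 3:T, 5:T, 6:T. ✓
3: successors {4, 8}; Diamond p -> not q there: 4:T, 8:T. ✓
4: no successors, so Diamond (Diamond p -> not q) fails. ✗
5: no successors, so Diamond (Diamond p -> not q) fails. ✗
6: no successors, so Diamond (Diamond p -> not q) fails. ✗
7: no successors, so Diamond (Diamond p -> not q) fails. ✗
8: no successors, so Diamond (Diamond p -> not q) fails. ✗
Satisfying worlds: {1, 2, 3}.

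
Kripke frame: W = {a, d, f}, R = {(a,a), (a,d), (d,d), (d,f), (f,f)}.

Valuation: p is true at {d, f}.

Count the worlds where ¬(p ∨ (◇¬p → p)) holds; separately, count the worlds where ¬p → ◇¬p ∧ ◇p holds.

For ¬(p ∨ (◇¬p → p)):
a: p ∨ (◇¬p → p) is F. ✓
d: p ∨ (◇¬p → p) is T. ✗
f: p ∨ (◇¬p → p) is T. ✗
— 1 world.
For ¬p → ◇¬p ∧ ◇p:
a: ¬p is T, ◇¬p ∧ ◇p is T. ✓
d: ¬p is F, ◇¬p ∧ ◇p is F. ✓
f: ¬p is F, ◇¬p ∧ ◇p is F. ✓
— 3 worlds.

1 and 3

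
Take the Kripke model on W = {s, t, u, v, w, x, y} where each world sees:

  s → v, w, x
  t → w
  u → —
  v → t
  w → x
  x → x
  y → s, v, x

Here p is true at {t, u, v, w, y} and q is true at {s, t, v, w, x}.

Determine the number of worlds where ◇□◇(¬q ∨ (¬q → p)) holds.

s: successors {v, w, x}; □◇(¬q ∨ (¬q → p)) there: v:T, w:T, x:T. ✓
t: successors {w}; □◇(¬q ∨ (¬q → p)) there: w:T. ✓
u: no successors, so ◇□◇(¬q ∨ (¬q → p)) fails. ✗
v: successors {t}; □◇(¬q ∨ (¬q → p)) there: t:T. ✓
w: successors {x}; □◇(¬q ∨ (¬q → p)) there: x:T. ✓
x: successors {x}; □◇(¬q ∨ (¬q → p)) there: x:T. ✓
y: successors {s, v, x}; □◇(¬q ∨ (¬q → p)) there: s:T, v:T, x:T. ✓
Satisfying worlds: {s, t, v, w, x, y}.

6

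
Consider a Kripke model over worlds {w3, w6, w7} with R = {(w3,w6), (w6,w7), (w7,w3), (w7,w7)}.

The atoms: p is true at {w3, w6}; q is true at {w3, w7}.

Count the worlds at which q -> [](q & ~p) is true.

w3: q is T, [](q & ~p) is F. ✗
w6: q is F, [](q & ~p) is T. ✓
w7: q is T, [](q & ~p) is F. ✗
Satisfying worlds: {w6}.

1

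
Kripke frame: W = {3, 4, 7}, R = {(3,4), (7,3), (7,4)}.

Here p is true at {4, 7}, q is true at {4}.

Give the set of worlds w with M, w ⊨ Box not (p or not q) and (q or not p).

3: Box not (p or not q) is F, q or not p is T. ✗
4: Box not (p or not q) is T, q or not p is T. ✓
7: Box not (p or not q) is F, q or not p is F. ✗

{4}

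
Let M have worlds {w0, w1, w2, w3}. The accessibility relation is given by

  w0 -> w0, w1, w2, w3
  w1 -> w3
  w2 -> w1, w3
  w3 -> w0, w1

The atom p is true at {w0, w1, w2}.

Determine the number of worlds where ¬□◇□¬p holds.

3

w0: □◇□¬p is F. ✓
w1: □◇□¬p is T. ✗
w2: □◇□¬p is F. ✓
w3: □◇□¬p is F. ✓
Satisfying worlds: {w0, w2, w3}.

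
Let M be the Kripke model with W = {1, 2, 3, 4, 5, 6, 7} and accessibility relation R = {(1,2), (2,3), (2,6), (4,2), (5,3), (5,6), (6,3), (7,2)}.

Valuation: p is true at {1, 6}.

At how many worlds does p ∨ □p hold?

3

1: p is T, □p is F. ✓
2: p is F, □p is F. ✗
3: p is F, □p is T. ✓
4: p is F, □p is F. ✗
5: p is F, □p is F. ✗
6: p is T, □p is F. ✓
7: p is F, □p is F. ✗
Satisfying worlds: {1, 3, 6}.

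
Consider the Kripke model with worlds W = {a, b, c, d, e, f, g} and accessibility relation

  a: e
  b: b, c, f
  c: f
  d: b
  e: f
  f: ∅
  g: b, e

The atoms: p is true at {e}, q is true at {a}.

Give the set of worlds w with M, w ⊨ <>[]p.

{b, c, e}

a: successors {e}; []p there: e:F. ✗
b: successors {b, c, f}; []p there: b:F, c:F, f:T. ✓
c: successors {f}; []p there: f:T. ✓
d: successors {b}; []p there: b:F. ✗
e: successors {f}; []p there: f:T. ✓
f: no successors, so <>[]p fails. ✗
g: successors {b, e}; []p there: b:F, e:F. ✗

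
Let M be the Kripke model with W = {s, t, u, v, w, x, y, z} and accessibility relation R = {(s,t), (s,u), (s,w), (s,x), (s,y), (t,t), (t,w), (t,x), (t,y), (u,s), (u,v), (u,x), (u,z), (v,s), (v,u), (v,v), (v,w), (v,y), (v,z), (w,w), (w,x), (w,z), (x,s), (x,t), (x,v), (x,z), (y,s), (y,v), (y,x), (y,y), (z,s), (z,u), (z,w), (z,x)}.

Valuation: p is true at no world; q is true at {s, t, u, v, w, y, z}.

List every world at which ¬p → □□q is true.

s: ¬p is T, □□q is F. ✗
t: ¬p is T, □□q is F. ✗
u: ¬p is T, □□q is F. ✗
v: ¬p is T, □□q is F. ✗
w: ¬p is T, □□q is F. ✗
x: ¬p is T, □□q is F. ✗
y: ¬p is T, □□q is F. ✗
z: ¬p is T, □□q is F. ✗

∅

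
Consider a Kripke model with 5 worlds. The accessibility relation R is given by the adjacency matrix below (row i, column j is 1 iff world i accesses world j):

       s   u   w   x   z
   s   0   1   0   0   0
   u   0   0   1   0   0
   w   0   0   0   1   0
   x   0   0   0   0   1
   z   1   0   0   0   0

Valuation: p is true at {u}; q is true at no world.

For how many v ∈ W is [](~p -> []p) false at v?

s: successors {u}; ~p -> []p there: u:T. ✓
u: successors {w}; ~p -> []p there: w:F. ✗
w: successors {x}; ~p -> []p there: x:F. ✗
x: successors {z}; ~p -> []p there: z:F. ✗
z: successors {s}; ~p -> []p there: s:T. ✓
Satisfying worlds: {s, z}.
So [](~p -> []p) fails at the other 3 worlds.

3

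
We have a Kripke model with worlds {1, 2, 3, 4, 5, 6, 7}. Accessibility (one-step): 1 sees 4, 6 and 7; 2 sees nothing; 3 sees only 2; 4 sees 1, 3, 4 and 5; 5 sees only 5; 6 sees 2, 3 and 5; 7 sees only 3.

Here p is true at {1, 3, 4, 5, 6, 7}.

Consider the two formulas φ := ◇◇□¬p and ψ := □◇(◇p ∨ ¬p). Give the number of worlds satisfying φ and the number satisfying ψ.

4 and 4

For ◇◇□¬p:
1: successors {4, 6, 7}; ◇□¬p there: 4:T, 6:T, 7:T. ✓
2: no successors, so ◇◇□¬p fails. ✗
3: successors {2}; ◇□¬p there: 2:F. ✗
4: successors {1, 3, 4, 5}; ◇□¬p there: 1:F, 3:T, 4:T, 5:F. ✓
5: successors {5}; ◇□¬p there: 5:F. ✗
6: successors {2, 3, 5}; ◇□¬p there: 2:F, 3:T, 5:F. ✓
7: successors {3}; ◇□¬p there: 3:T. ✓
— 4 worlds.
For □◇(◇p ∨ ¬p):
1: successors {4, 6, 7}; ◇(◇p ∨ ¬p) there: 4:T, 6:T, 7:F. ✗
2: no successors, so □◇(◇p ∨ ¬p) holds vacuously. ✓
3: successors {2}; ◇(◇p ∨ ¬p) there: 2:F. ✗
4: successors {1, 3, 4, 5}; ◇(◇p ∨ ¬p) there: 1:T, 3:T, 4:T, 5:T. ✓
5: successors {5}; ◇(◇p ∨ ¬p) there: 5:T. ✓
6: successors {2, 3, 5}; ◇(◇p ∨ ¬p) there: 2:F, 3:T, 5:T. ✗
7: successors {3}; ◇(◇p ∨ ¬p) there: 3:T. ✓
— 4 worlds.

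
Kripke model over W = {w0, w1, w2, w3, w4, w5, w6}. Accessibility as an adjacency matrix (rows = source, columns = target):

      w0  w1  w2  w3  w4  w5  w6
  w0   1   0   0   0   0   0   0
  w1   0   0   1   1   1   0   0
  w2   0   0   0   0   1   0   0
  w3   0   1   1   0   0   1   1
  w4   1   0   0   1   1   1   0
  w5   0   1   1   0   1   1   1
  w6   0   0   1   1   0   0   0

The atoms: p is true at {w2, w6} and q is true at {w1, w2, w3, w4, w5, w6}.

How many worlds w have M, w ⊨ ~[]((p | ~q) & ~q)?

6

w0: []((p | ~q) & ~q) is T. ✗
w1: []((p | ~q) & ~q) is F. ✓
w2: []((p | ~q) & ~q) is F. ✓
w3: []((p | ~q) & ~q) is F. ✓
w4: []((p | ~q) & ~q) is F. ✓
w5: []((p | ~q) & ~q) is F. ✓
w6: []((p | ~q) & ~q) is F. ✓
Satisfying worlds: {w1, w2, w3, w4, w5, w6}.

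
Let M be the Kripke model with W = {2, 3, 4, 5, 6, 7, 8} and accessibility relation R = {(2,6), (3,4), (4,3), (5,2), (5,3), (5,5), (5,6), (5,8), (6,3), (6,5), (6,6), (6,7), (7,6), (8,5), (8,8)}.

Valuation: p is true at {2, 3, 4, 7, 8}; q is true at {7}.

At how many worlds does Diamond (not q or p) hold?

7

2: successors {6}; not q or p there: 6:T. ✓
3: successors {4}; not q or p there: 4:T. ✓
4: successors {3}; not q or p there: 3:T. ✓
5: successors {2, 3, 5, 6, 8}; not q or p there: 2:T, 3:T, 5:T, 6:T, 8:T. ✓
6: successors {3, 5, 6, 7}; not q or p there: 3:T, 5:T, 6:T, 7:T. ✓
7: successors {6}; not q or p there: 6:T. ✓
8: successors {5, 8}; not q or p there: 5:T, 8:T. ✓
Satisfying worlds: {2, 3, 4, 5, 6, 7, 8}.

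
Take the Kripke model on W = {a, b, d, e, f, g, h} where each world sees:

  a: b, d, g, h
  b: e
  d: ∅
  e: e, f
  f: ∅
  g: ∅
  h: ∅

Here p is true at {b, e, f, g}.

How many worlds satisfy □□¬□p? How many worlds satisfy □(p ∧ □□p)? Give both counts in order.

4 and 6

For □□¬□p:
a: successors {b, d, g, h}; □¬□p there: b:F, d:T, g:T, h:T. ✗
b: successors {e}; □¬□p there: e:F. ✗
d: no successors, so □□¬□p holds vacuously. ✓
e: successors {e, f}; □¬□p there: e:F, f:T. ✗
f: no successors, so □□¬□p holds vacuously. ✓
g: no successors, so □□¬□p holds vacuously. ✓
h: no successors, so □□¬□p holds vacuously. ✓
— 4 worlds.
For □(p ∧ □□p):
a: successors {b, d, g, h}; p ∧ □□p there: b:T, d:F, g:T, h:F. ✗
b: successors {e}; p ∧ □□p there: e:T. ✓
d: no successors, so □(p ∧ □□p) holds vacuously. ✓
e: successors {e, f}; p ∧ □□p there: e:T, f:T. ✓
f: no successors, so □(p ∧ □□p) holds vacuously. ✓
g: no successors, so □(p ∧ □□p) holds vacuously. ✓
h: no successors, so □(p ∧ □□p) holds vacuously. ✓
— 6 worlds.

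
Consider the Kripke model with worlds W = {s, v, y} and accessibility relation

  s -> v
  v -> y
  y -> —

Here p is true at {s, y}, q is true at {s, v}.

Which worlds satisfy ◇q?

{s}

s: successors {v}; q there: v:T. ✓
v: successors {y}; q there: y:F. ✗
y: no successors, so ◇q fails. ✗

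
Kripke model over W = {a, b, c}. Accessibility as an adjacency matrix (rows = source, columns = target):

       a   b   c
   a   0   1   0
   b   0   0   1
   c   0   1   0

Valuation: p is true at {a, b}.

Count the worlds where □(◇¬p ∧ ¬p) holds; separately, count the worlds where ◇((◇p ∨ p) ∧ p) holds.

For □(◇¬p ∧ ¬p):
a: successors {b}; ◇¬p ∧ ¬p there: b:F. ✗
b: successors {c}; ◇¬p ∧ ¬p there: c:F. ✗
c: successors {b}; ◇¬p ∧ ¬p there: b:F. ✗
— 0 worlds.
For ◇((◇p ∨ p) ∧ p):
a: successors {b}; (◇p ∨ p) ∧ p there: b:T. ✓
b: successors {c}; (◇p ∨ p) ∧ p there: c:F. ✗
c: successors {b}; (◇p ∨ p) ∧ p there: b:T. ✓
— 2 worlds.

0 and 2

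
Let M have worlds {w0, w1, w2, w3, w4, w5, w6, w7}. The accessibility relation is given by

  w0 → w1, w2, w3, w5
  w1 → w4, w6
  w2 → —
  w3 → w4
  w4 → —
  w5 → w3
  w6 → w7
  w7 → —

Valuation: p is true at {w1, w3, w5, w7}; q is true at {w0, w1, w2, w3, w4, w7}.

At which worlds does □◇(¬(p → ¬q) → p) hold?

{w2, w4, w5, w7}

w0: successors {w1, w2, w3, w5}; ◇(¬(p → ¬q) → p) there: w1:T, w2:F, w3:T, w5:T. ✗
w1: successors {w4, w6}; ◇(¬(p → ¬q) → p) there: w4:F, w6:T. ✗
w2: no successors, so □◇(¬(p → ¬q) → p) holds vacuously. ✓
w3: successors {w4}; ◇(¬(p → ¬q) → p) there: w4:F. ✗
w4: no successors, so □◇(¬(p → ¬q) → p) holds vacuously. ✓
w5: successors {w3}; ◇(¬(p → ¬q) → p) there: w3:T. ✓
w6: successors {w7}; ◇(¬(p → ¬q) → p) there: w7:F. ✗
w7: no successors, so □◇(¬(p → ¬q) → p) holds vacuously. ✓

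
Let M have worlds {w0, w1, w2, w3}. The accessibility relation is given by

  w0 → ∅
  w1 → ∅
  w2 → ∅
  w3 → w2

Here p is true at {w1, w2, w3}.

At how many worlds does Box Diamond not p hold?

w0: no successors, so Box Diamond not p holds vacuously. ✓
w1: no successors, so Box Diamond not p holds vacuously. ✓
w2: no successors, so Box Diamond not p holds vacuously. ✓
w3: successors {w2}; Diamond not p there: w2:F. ✗
Satisfying worlds: {w0, w1, w2}.

3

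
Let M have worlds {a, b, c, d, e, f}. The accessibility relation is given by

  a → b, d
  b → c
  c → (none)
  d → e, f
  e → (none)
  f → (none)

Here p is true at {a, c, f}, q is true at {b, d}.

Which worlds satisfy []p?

{b, c, e, f}

a: successors {b, d}; p there: b:F, d:F. ✗
b: successors {c}; p there: c:T. ✓
c: no successors, so []p holds vacuously. ✓
d: successors {e, f}; p there: e:F, f:T. ✗
e: no successors, so []p holds vacuously. ✓
f: no successors, so []p holds vacuously. ✓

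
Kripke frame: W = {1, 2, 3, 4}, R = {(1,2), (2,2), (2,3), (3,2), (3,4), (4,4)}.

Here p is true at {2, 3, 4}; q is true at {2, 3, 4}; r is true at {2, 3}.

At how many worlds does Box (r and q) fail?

2

1: successors {2}; r and q there: 2:T. ✓
2: successors {2, 3}; r and q there: 2:T, 3:T. ✓
3: successors {2, 4}; r and q there: 2:T, 4:F. ✗
4: successors {4}; r and q there: 4:F. ✗
Satisfying worlds: {1, 2}.
So Box (r and q) fails at the other 2 worlds.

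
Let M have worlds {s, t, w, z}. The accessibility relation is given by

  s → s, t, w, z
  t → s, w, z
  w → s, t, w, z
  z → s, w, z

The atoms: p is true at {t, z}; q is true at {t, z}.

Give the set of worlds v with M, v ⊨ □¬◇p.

s: successors {s, t, w, z}; ¬◇p there: s:F, t:F, w:F, z:F. ✗
t: successors {s, w, z}; ¬◇p there: s:F, w:F, z:F. ✗
w: successors {s, t, w, z}; ¬◇p there: s:F, t:F, w:F, z:F. ✗
z: successors {s, w, z}; ¬◇p there: s:F, w:F, z:F. ✗

∅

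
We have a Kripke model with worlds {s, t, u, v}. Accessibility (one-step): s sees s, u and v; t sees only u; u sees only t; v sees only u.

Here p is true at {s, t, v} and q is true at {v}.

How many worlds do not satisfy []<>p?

s: successors {s, u, v}; <>p there: s:T, u:T, v:F. ✗
t: successors {u}; <>p there: u:T. ✓
u: successors {t}; <>p there: t:F. ✗
v: successors {u}; <>p there: u:T. ✓
Satisfying worlds: {t, v}.
So []<>p fails at the other 2 worlds.

2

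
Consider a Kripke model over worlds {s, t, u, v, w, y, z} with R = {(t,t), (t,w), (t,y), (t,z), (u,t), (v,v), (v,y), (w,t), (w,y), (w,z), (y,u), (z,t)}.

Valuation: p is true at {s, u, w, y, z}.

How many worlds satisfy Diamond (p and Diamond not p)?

s: no successors, so Diamond (p and Diamond not p) fails. ✗
t: successors {t, w, y, z}; p and Diamond not p there: t:F, w:T, y:F, z:T. ✓
u: successors {t}; p and Diamond not p there: t:F. ✗
v: successors {v, y}; p and Diamond not p there: v:F, y:F. ✗
w: successors {t, y, z}; p and Diamond not p there: t:F, y:F, z:T. ✓
y: successors {u}; p and Diamond not p there: u:T. ✓
z: successors {t}; p and Diamond not p there: t:F. ✗
Satisfying worlds: {t, w, y}.

3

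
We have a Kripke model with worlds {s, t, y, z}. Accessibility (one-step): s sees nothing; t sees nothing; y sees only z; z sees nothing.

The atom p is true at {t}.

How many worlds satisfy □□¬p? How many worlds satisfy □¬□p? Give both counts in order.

For □□¬p:
s: no successors, so □□¬p holds vacuously. ✓
t: no successors, so □□¬p holds vacuously. ✓
y: successors {z}; □¬p there: z:T. ✓
z: no successors, so □□¬p holds vacuously. ✓
— 4 worlds.
For □¬□p:
s: no successors, so □¬□p holds vacuously. ✓
t: no successors, so □¬□p holds vacuously. ✓
y: successors {z}; ¬□p there: z:F. ✗
z: no successors, so □¬□p holds vacuously. ✓
— 3 worlds.

4 and 3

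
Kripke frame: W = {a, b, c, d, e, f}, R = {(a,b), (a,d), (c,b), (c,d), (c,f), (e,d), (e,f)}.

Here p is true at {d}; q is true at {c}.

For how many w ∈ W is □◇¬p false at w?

a: successors {b, d}; ◇¬p there: b:F, d:F. ✗
b: no successors, so □◇¬p holds vacuously. ✓
c: successors {b, d, f}; ◇¬p there: b:F, d:F, f:F. ✗
d: no successors, so □◇¬p holds vacuously. ✓
e: successors {d, f}; ◇¬p there: d:F, f:F. ✗
f: no successors, so □◇¬p holds vacuously. ✓
Satisfying worlds: {b, d, f}.
So □◇¬p fails at the other 3 worlds.

3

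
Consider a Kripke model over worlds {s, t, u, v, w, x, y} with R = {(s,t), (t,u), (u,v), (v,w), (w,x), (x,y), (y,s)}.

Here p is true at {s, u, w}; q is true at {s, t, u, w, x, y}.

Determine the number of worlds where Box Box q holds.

6

s: successors {t}; Box q there: t:T. ✓
t: successors {u}; Box q there: u:F. ✗
u: successors {v}; Box q there: v:T. ✓
v: successors {w}; Box q there: w:T. ✓
w: successors {x}; Box q there: x:T. ✓
x: successors {y}; Box q there: y:T. ✓
y: successors {s}; Box q there: s:T. ✓
Satisfying worlds: {s, u, v, w, x, y}.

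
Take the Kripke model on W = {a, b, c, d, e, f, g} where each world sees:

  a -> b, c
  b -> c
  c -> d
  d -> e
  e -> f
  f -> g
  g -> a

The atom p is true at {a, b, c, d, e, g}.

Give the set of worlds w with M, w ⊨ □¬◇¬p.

{a, b, c, e, f, g}

a: successors {b, c}; ¬◇¬p there: b:T, c:T. ✓
b: successors {c}; ¬◇¬p there: c:T. ✓
c: successors {d}; ¬◇¬p there: d:T. ✓
d: successors {e}; ¬◇¬p there: e:F. ✗
e: successors {f}; ¬◇¬p there: f:T. ✓
f: successors {g}; ¬◇¬p there: g:T. ✓
g: successors {a}; ¬◇¬p there: a:T. ✓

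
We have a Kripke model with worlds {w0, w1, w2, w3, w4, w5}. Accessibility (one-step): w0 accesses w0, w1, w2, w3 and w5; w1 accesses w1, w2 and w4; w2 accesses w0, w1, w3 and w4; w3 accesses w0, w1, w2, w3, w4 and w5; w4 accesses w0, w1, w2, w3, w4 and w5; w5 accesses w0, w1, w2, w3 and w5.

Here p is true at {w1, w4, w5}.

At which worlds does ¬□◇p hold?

w0: □◇p is T. ✗
w1: □◇p is T. ✗
w2: □◇p is T. ✗
w3: □◇p is T. ✗
w4: □◇p is T. ✗
w5: □◇p is T. ✗

∅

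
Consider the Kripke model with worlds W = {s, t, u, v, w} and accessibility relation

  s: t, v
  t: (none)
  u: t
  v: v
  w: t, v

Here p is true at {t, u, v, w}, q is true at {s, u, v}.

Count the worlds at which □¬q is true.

s: successors {t, v}; ¬q there: t:T, v:F. ✗
t: no successors, so □¬q holds vacuously. ✓
u: successors {t}; ¬q there: t:T. ✓
v: successors {v}; ¬q there: v:F. ✗
w: successors {t, v}; ¬q there: t:T, v:F. ✗
Satisfying worlds: {t, u}.

2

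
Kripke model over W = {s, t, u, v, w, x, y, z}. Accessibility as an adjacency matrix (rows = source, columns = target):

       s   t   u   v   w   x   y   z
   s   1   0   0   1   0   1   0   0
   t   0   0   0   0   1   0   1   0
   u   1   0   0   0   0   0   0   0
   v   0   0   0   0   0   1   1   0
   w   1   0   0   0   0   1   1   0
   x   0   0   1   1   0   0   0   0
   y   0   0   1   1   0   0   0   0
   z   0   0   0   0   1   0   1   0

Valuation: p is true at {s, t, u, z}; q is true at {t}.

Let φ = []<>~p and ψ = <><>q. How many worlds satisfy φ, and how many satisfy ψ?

For []<>~p:
s: successors {s, v, x}; <>~p there: s:T, v:T, x:T. ✓
t: successors {w, y}; <>~p there: w:T, y:T. ✓
u: successors {s}; <>~p there: s:T. ✓
v: successors {x, y}; <>~p there: x:T, y:T. ✓
w: successors {s, x, y}; <>~p there: s:T, x:T, y:T. ✓
x: successors {u, v}; <>~p there: u:F, v:T. ✗
y: successors {u, v}; <>~p there: u:F, v:T. ✗
z: successors {w, y}; <>~p there: w:T, y:T. ✓
— 6 worlds.
For <><>q:
s: successors {s, v, x}; <>q there: s:F, v:F, x:F. ✗
t: successors {w, y}; <>q there: w:F, y:F. ✗
u: successors {s}; <>q there: s:F. ✗
v: successors {x, y}; <>q there: x:F, y:F. ✗
w: successors {s, x, y}; <>q there: s:F, x:F, y:F. ✗
x: successors {u, v}; <>q there: u:F, v:F. ✗
y: successors {u, v}; <>q there: u:F, v:F. ✗
z: successors {w, y}; <>q there: w:F, y:F. ✗
— 0 worlds.

6 and 0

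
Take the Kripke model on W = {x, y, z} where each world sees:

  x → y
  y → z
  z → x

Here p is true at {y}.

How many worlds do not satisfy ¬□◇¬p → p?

1

x: ¬□◇¬p is F, p is F. ✓
y: ¬□◇¬p is F, p is T. ✓
z: ¬□◇¬p is T, p is F. ✗
Satisfying worlds: {x, y}.
So ¬□◇¬p → p fails at the other 1 world.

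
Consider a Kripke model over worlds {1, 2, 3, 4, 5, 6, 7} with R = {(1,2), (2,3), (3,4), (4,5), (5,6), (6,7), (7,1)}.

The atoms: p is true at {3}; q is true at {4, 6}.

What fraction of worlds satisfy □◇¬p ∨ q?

1: □◇¬p is F, q is F. ✗
2: □◇¬p is T, q is F. ✓
3: □◇¬p is T, q is F. ✓
4: □◇¬p is T, q is T. ✓
5: □◇¬p is T, q is F. ✓
6: □◇¬p is T, q is T. ✓
7: □◇¬p is T, q is F. ✓
That's 6 of 7 worlds, so 6/7.

6/7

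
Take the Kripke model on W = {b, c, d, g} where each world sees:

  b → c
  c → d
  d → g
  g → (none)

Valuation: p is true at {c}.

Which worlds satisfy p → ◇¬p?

b: p is F, ◇¬p is F. ✓
c: p is T, ◇¬p is T. ✓
d: p is F, ◇¬p is T. ✓
g: p is F, ◇¬p is F. ✓

{b, c, d, g}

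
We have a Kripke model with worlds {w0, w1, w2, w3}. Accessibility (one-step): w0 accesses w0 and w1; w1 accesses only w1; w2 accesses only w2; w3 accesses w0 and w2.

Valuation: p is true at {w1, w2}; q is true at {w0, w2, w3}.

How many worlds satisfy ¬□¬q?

3

w0: □¬q is F. ✓
w1: □¬q is T. ✗
w2: □¬q is F. ✓
w3: □¬q is F. ✓
Satisfying worlds: {w0, w2, w3}.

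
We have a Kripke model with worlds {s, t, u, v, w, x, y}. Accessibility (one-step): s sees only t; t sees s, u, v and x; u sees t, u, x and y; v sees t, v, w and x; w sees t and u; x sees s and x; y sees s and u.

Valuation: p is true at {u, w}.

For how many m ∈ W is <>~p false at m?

0

s: successors {t}; ~p there: t:T. ✓
t: successors {s, u, v, x}; ~p there: s:T, u:F, v:T, x:T. ✓
u: successors {t, u, x, y}; ~p there: t:T, u:F, x:T, y:T. ✓
v: successors {t, v, w, x}; ~p there: t:T, v:T, w:F, x:T. ✓
w: successors {t, u}; ~p there: t:T, u:F. ✓
x: successors {s, x}; ~p there: s:T, x:T. ✓
y: successors {s, u}; ~p there: s:T, u:F. ✓
Satisfying worlds: {s, t, u, v, w, x, y}.
So <>~p fails at the other 0 worlds.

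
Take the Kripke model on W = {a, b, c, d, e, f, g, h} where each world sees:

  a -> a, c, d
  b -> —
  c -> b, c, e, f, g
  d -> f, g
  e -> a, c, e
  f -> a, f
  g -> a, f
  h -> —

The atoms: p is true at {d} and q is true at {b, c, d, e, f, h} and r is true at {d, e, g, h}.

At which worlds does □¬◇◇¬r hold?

a: successors {a, c, d}; ¬◇◇¬r there: a:F, c:F, d:F. ✗
b: no successors, so □¬◇◇¬r holds vacuously. ✓
c: successors {b, c, e, f, g}; ¬◇◇¬r there: b:T, c:F, e:F, f:F, g:F. ✗
d: successors {f, g}; ¬◇◇¬r there: f:F, g:F. ✗
e: successors {a, c, e}; ¬◇◇¬r there: a:F, c:F, e:F. ✗
f: successors {a, f}; ¬◇◇¬r there: a:F, f:F. ✗
g: successors {a, f}; ¬◇◇¬r there: a:F, f:F. ✗
h: no successors, so □¬◇◇¬r holds vacuously. ✓

{b, h}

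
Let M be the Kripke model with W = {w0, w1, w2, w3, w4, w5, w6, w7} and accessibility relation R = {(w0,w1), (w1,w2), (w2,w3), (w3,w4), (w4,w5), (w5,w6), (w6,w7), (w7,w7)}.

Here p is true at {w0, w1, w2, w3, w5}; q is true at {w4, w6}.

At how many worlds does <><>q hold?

w0: successors {w1}; <>q there: w1:F. ✗
w1: successors {w2}; <>q there: w2:F. ✗
w2: successors {w3}; <>q there: w3:T. ✓
w3: successors {w4}; <>q there: w4:F. ✗
w4: successors {w5}; <>q there: w5:T. ✓
w5: successors {w6}; <>q there: w6:F. ✗
w6: successors {w7}; <>q there: w7:F. ✗
w7: successors {w7}; <>q there: w7:F. ✗
Satisfying worlds: {w2, w4}.

2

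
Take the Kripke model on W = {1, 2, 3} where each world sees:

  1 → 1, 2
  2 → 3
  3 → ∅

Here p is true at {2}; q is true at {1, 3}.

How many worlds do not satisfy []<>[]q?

1: successors {1, 2}; <>[]q there: 1:T, 2:T. ✓
2: successors {3}; <>[]q there: 3:F. ✗
3: no successors, so []<>[]q holds vacuously. ✓
Satisfying worlds: {1, 3}.
So []<>[]q fails at the other 1 world.

1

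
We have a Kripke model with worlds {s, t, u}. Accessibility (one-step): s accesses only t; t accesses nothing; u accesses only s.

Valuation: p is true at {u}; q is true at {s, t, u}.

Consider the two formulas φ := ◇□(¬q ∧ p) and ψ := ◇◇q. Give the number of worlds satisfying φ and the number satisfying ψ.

For ◇□(¬q ∧ p):
s: successors {t}; □(¬q ∧ p) there: t:T. ✓
t: no successors, so ◇□(¬q ∧ p) fails. ✗
u: successors {s}; □(¬q ∧ p) there: s:F. ✗
— 1 world.
For ◇◇q:
s: successors {t}; ◇q there: t:F. ✗
t: no successors, so ◇◇q fails. ✗
u: successors {s}; ◇q there: s:T. ✓
— 1 world.

1 and 1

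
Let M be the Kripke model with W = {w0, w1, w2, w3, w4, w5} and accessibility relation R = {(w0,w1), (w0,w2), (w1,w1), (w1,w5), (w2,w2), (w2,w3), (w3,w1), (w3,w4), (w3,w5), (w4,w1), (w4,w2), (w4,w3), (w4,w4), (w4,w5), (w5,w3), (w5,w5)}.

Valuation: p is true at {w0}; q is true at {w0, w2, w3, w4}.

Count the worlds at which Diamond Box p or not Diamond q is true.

1

w0: Diamond Box p is F, not Diamond q is F. ✗
w1: Diamond Box p is F, not Diamond q is T. ✓
w2: Diamond Box p is F, not Diamond q is F. ✗
w3: Diamond Box p is F, not Diamond q is F. ✗
w4: Diamond Box p is F, not Diamond q is F. ✗
w5: Diamond Box p is F, not Diamond q is F. ✗
Satisfying worlds: {w1}.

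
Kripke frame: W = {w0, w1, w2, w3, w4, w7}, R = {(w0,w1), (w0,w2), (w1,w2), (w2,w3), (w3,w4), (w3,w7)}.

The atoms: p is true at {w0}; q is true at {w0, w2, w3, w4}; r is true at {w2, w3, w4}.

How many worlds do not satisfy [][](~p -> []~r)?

w0: successors {w1, w2}; [](~p -> []~r) there: w1:F, w2:F. ✗
w1: successors {w2}; [](~p -> []~r) there: w2:F. ✗
w2: successors {w3}; [](~p -> []~r) there: w3:T. ✓
w3: successors {w4, w7}; [](~p -> []~r) there: w4:T, w7:T. ✓
w4: no successors, so [][](~p -> []~r) holds vacuously. ✓
w7: no successors, so [][](~p -> []~r) holds vacuously. ✓
Satisfying worlds: {w2, w3, w4, w7}.
So [][](~p -> []~r) fails at the other 2 worlds.

2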